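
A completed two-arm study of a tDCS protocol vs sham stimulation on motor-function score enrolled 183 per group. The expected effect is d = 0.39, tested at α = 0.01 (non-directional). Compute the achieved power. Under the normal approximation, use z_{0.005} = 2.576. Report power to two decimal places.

For two equal groups, power = Φ(d·√(n/2) − z_{α/2}).
d·√(n/2) = 0.39 × √(183/2) = 0.39 × 9.566 = 3.731.
z_β = 3.731 − 2.576 = 1.155.
Power = Φ(1.155) = 0.876.

power ≈ 0.88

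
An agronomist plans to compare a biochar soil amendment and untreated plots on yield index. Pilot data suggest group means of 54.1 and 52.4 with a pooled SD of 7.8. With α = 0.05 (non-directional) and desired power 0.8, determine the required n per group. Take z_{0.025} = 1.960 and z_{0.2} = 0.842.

Cohen's d = |M₁ − M₂| / SD_pooled = |54.1 − 52.4| / 7.8 = 1.7 / 7.8 = 0.218.
For two independent groups with equal n: n = 2·((z_{α/2} + z_β) / d)².
z_{α/2} + z_β = 1.960 + 0.842 = 2.802.
n = 2 × (2.802 / 0.218)² = 2 × 12.853² = 2 × 165.21 = 330.4.
Round up to the next whole participant.

n = 331 per group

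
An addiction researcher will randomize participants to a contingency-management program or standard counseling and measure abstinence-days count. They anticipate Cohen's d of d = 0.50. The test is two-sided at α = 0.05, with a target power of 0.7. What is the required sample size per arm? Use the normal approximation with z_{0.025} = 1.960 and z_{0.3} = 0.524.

n = 50 per group

For two independent groups with equal n: n = 2·((z_{α/2} + z_β) / d)².
z_{α/2} + z_β = 1.960 + 0.524 = 2.484.
n = 2 × (2.484 / 0.50)² = 2 × 4.968² = 2 × 24.68 = 49.4.
Round up to the next whole participant.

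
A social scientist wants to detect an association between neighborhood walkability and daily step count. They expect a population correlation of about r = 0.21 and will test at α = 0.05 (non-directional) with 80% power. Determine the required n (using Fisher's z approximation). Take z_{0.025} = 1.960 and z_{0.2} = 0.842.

n = 176

Fisher's z: C = ½·ln((1+r)/(1−r)) = ½·ln(1.5316) = 0.2132.
n = ((z_{α/2} + z_β)/C)² + 3.
(1.960 + 0.842) / 0.2132 = 2.802 / 0.2132 = 13.143.
n = 13.143² + 3 = 172.73 + 3 = 175.7.
Round up.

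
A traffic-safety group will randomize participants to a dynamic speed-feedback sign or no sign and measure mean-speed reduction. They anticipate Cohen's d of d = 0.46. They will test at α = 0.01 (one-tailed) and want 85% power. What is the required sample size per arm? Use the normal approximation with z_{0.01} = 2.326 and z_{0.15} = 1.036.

n = 107 per group

For two independent groups with equal n: n = 2·((z_{α} + z_β) / d)².
z_{α} + z_β = 2.326 + 1.036 = 3.362.
n = 2 × (3.362 / 0.46)² = 2 × 7.309² = 2 × 53.42 = 106.8.
Round up to the next whole participant.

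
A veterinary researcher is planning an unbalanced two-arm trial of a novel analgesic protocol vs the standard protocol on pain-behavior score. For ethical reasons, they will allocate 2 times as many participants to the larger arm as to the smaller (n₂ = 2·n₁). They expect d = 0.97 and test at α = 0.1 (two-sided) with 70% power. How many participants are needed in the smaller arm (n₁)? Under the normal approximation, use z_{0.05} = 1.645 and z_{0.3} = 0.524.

With allocation ratio k = n₂/n₁ = 2, Var(x̄₁−x̄₂) = σ²(1/n₁ + 1/(k·n₁)) = σ²·(k+1)/(k·n₁).
So n₁ = (1 + 1/k)·((z_{α/2} + z_β)/d)² = 1.500 × (2.169/0.97)².
n₁ = 1.500 × 5.00 = 7.5.
Round up: n₁ = 8, giving n₂ = 2 × 8 = 16.

n₁ = 8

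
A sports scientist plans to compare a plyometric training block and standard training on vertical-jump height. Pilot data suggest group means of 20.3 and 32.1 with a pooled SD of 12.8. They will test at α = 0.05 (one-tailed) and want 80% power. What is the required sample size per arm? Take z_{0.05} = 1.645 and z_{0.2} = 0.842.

Cohen's d = |M₁ − M₂| / SD_pooled = |20.3 − 32.1| / 12.8 = 11.8 / 12.8 = 0.922.
For two independent groups with equal n: n = 2·((z_{α} + z_β) / d)².
z_{α} + z_β = 1.645 + 0.842 = 2.487.
n = 2 × (2.487 / 0.922)² = 2 × 2.697² = 2 × 7.28 = 14.6.
Round up to the next whole participant.

n = 15 per group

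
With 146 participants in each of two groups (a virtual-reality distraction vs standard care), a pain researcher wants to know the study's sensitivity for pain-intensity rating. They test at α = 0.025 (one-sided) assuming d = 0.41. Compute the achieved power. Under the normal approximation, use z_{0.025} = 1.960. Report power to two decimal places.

For two equal groups, power = Φ(d·√(n/2) − z_{α}).
d·√(n/2) = 0.41 × √(146/2) = 0.41 × 8.544 = 3.503.
z_β = 3.503 − 1.960 = 1.543.
Power = Φ(1.543) = 0.939.

power ≈ 0.94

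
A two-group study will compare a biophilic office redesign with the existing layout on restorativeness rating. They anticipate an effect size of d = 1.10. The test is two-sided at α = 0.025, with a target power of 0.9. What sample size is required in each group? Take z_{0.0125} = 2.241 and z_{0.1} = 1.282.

n = 21 per group

For two independent groups with equal n: n = 2·((z_{α/2} + z_β) / d)².
z_{α/2} + z_β = 2.241 + 1.282 = 3.523.
n = 2 × (3.523 / 1.10)² = 2 × 3.203² = 2 × 10.26 = 20.5.
Round up to the next whole participant.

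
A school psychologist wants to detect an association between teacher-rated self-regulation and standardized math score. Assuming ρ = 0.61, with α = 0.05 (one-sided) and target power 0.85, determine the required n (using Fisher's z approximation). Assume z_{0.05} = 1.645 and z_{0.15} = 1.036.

n = 18

Fisher's z: C = ½·ln((1+r)/(1−r)) = ½·ln(4.1282) = 0.7089.
n = ((z_{α} + z_β)/C)² + 3.
(1.645 + 1.036) / 0.7089 = 2.681 / 0.7089 = 3.782.
n = 3.782² + 3 = 14.30 + 3 = 17.3.
Round up.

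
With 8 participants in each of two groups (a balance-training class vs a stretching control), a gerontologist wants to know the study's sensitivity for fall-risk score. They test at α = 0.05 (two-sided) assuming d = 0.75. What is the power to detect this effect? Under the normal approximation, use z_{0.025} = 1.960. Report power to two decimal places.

power ≈ 0.32

For two equal groups, power = Φ(d·√(n/2) − z_{α/2}).
d·√(n/2) = 0.75 × √(8/2) = 0.75 × 2.000 = 1.500.
z_β = 1.500 − 1.960 = -0.460.
Power = Φ(-0.460) = 0.323.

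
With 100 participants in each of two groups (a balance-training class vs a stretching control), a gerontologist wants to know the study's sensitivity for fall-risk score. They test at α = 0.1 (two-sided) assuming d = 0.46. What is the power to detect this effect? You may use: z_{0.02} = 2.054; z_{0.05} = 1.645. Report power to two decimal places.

power ≈ 0.95

For two equal groups, power = Φ(d·√(n/2) − z_{α/2}).
d·√(n/2) = 0.46 × √(100/2) = 0.46 × 7.071 = 3.253.
z_β = 3.253 − 1.645 = 1.608.
Power = Φ(1.608) = 0.946.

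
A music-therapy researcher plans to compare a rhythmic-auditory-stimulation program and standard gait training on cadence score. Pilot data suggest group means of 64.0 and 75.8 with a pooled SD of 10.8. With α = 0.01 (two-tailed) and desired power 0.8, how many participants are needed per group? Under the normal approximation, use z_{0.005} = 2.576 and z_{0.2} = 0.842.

n = 20 per group

Cohen's d = |M₁ − M₂| / SD_pooled = |64.0 − 75.8| / 10.8 = 11.8 / 10.8 = 1.093.
For two independent groups with equal n: n = 2·((z_{α/2} + z_β) / d)².
z_{α/2} + z_β = 2.576 + 0.842 = 3.418.
n = 2 × (3.418 / 1.093)² = 2 × 3.127² = 2 × 9.78 = 19.6.
Round up to the next whole participant.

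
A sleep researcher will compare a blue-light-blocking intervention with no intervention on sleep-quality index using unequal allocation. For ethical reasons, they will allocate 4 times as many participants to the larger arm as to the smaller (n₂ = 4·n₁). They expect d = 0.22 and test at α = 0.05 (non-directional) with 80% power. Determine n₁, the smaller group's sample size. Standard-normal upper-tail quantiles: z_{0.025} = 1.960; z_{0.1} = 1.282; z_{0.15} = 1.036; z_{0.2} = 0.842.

n₁ = 203

With allocation ratio k = n₂/n₁ = 4, Var(x̄₁−x̄₂) = σ²(1/n₁ + 1/(k·n₁)) = σ²·(k+1)/(k·n₁).
So n₁ = (1 + 1/k)·((z_{α/2} + z_β)/d)² = 1.250 × (2.802/0.22)².
n₁ = 1.250 × 162.21 = 202.8.
Round up: n₁ = 203, giving n₂ = 4 × 203 = 812.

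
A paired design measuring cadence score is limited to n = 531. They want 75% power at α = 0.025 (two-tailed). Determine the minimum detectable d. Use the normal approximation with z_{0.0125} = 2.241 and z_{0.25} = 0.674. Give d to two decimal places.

For a single sample (or paired design) of n = 531: d_min = (z_{α/2} + z_β)/√n.
z-sum = 2.241 + 0.674 = 2.915.
d_min = 2.915 / √531 = 2.915 / 23.043 = 0.127.

d_min ≈ 0.13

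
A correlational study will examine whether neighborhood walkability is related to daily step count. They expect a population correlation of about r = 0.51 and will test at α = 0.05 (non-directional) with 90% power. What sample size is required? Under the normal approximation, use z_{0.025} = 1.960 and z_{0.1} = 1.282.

Fisher's z: C = ½·ln((1+r)/(1−r)) = ½·ln(3.0816) = 0.5627.
n = ((z_{α/2} + z_β)/C)² + 3.
(1.960 + 1.282) / 0.5627 = 3.242 / 0.5627 = 5.762.
n = 5.762² + 3 = 33.19 + 3 = 36.2.
Round up.

n = 37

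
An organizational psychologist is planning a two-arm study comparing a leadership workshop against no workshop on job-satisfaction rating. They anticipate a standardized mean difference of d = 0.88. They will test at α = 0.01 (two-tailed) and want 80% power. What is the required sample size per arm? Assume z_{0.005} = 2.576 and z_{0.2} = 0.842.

For two independent groups with equal n: n = 2·((z_{α/2} + z_β) / d)².
z_{α/2} + z_β = 2.576 + 0.842 = 3.418.
n = 2 × (3.418 / 0.88)² = 2 × 3.884² = 2 × 15.09 = 30.2.
Round up to the next whole participant.

n = 31 per group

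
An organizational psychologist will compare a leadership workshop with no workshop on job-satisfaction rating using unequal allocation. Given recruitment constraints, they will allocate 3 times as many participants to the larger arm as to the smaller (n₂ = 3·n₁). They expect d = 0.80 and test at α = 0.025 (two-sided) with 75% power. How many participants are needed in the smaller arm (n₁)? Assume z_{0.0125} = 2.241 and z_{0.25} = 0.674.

With allocation ratio k = n₂/n₁ = 3, Var(x̄₁−x̄₂) = σ²(1/n₁ + 1/(k·n₁)) = σ²·(k+1)/(k·n₁).
So n₁ = (1 + 1/k)·((z_{α/2} + z_β)/d)² = 1.333 × (2.915/0.80)².
n₁ = 1.333 × 13.28 = 17.7.
Round up: n₁ = 18, giving n₂ = 3 × 18 = 54.

n₁ = 18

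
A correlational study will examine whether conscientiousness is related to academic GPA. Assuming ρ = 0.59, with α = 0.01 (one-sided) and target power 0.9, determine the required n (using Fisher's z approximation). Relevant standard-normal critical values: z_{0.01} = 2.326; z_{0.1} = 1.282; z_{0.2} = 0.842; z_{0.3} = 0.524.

n = 32

Fisher's z: C = ½·ln((1+r)/(1−r)) = ½·ln(3.8780) = 0.6777.
n = ((z_{α} + z_β)/C)² + 3.
(2.326 + 1.282) / 0.6777 = 3.608 / 0.6777 = 5.324.
n = 5.324² + 3 = 28.34 + 3 = 31.3.
Round up.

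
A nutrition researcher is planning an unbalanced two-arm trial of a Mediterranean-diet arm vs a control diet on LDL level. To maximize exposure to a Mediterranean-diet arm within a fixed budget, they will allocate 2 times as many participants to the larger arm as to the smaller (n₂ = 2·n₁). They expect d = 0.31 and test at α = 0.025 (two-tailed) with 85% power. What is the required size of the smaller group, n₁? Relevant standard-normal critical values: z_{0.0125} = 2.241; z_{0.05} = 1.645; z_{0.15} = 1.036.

n₁ = 168

With allocation ratio k = n₂/n₁ = 2, Var(x̄₁−x̄₂) = σ²(1/n₁ + 1/(k·n₁)) = σ²·(k+1)/(k·n₁).
So n₁ = (1 + 1/k)·((z_{α/2} + z_β)/d)² = 1.500 × (3.277/0.31)².
n₁ = 1.500 × 111.75 = 167.6.
Round up: n₁ = 168, giving n₂ = 2 × 168 = 336.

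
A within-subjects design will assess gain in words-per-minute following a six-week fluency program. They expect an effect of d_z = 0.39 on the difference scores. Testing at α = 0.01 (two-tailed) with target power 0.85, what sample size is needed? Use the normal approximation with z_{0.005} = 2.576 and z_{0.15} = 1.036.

n = 86 pairs

For a paired (one-sample on differences) test: n = ((z_{α/2} + z_β) / d)².
z_{α/2} + z_β = 2.576 + 1.036 = 3.612.
n = (3.612 / 0.39)² = 9.262² = 85.78.
Round up.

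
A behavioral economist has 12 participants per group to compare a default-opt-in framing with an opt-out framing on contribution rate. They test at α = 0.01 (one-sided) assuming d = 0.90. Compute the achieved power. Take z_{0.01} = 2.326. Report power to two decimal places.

power ≈ 0.45

For two equal groups, power = Φ(d·√(n/2) − z_{α}).
d·√(n/2) = 0.90 × √(12/2) = 0.90 × 2.449 = 2.205.
z_β = 2.205 − 2.326 = -0.121.
Power = Φ(-0.121) = 0.452.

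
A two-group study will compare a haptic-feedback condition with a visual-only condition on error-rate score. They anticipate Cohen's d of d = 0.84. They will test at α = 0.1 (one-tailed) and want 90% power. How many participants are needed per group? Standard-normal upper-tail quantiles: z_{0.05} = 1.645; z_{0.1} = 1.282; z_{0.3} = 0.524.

n = 19 per group

For two independent groups with equal n: n = 2·((z_{α} + z_β) / d)².
z_{α} + z_β = 1.282 + 1.282 = 2.564.
n = 2 × (2.564 / 0.84)² = 2 × 3.052² = 2 × 9.32 = 18.6.
Round up to the next whole participant.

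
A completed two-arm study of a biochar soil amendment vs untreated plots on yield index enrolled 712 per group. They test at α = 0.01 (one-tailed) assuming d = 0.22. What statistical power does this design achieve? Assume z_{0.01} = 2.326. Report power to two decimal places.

For two equal groups, power = Φ(d·√(n/2) − z_{α}).
d·√(n/2) = 0.22 × √(712/2) = 0.22 × 18.868 = 4.151.
z_β = 4.151 − 2.326 = 1.825.
Power = Φ(1.825) = 0.966.

power ≈ 0.97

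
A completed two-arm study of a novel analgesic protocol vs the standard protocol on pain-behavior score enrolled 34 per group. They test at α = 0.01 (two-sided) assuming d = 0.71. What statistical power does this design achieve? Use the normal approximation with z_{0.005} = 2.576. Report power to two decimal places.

For two equal groups, power = Φ(d·√(n/2) − z_{α/2}).
d·√(n/2) = 0.71 × √(34/2) = 0.71 × 4.123 = 2.927.
z_β = 2.927 − 2.576 = 0.351.
Power = Φ(0.351) = 0.637.

power ≈ 0.64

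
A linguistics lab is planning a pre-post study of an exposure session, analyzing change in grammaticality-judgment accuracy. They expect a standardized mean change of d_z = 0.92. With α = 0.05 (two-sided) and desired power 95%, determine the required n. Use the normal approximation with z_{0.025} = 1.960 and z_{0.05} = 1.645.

For a paired (one-sample on differences) test: n = ((z_{α/2} + z_β) / d)².
z_{α/2} + z_β = 1.960 + 1.645 = 3.605.
n = (3.605 / 0.92)² = 3.918² = 15.35.
Round up.

n = 16 pairs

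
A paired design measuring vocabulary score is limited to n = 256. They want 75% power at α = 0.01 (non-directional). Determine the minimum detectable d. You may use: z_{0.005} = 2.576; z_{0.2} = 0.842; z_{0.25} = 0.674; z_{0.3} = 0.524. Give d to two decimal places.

d_min ≈ 0.20

For a single sample (or paired design) of n = 256: d_min = (z_{α/2} + z_β)/√n.
z-sum = 2.576 + 0.674 = 3.250.
d_min = 3.250 / √256 = 3.250 / 16.000 = 0.203.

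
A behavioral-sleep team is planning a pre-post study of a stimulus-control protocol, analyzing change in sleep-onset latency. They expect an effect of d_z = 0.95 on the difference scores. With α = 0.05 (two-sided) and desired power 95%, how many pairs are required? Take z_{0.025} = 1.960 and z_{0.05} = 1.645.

n = 15 pairs

For a paired (one-sample on differences) test: n = ((z_{α/2} + z_β) / d)².
z_{α/2} + z_β = 1.960 + 1.645 = 3.605.
n = (3.605 / 0.95)² = 3.795² = 14.40.
Round up.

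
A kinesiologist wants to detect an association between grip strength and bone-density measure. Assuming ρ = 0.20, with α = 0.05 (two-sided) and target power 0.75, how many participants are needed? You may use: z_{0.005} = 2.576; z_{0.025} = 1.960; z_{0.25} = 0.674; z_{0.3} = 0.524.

n = 172

Fisher's z: C = ½·ln((1+r)/(1−r)) = ½·ln(1.5000) = 0.2027.
n = ((z_{α/2} + z_β)/C)² + 3.
(1.960 + 0.674) / 0.2027 = 2.634 / 0.2027 = 12.995.
n = 12.995² + 3 = 168.86 + 3 = 171.9.
Round up.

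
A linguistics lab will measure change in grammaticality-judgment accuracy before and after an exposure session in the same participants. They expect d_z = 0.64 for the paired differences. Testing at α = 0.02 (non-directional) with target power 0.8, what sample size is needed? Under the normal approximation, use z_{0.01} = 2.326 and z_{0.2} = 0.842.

For a paired (one-sample on differences) test: n = ((z_{α/2} + z_β) / d)².
z_{α/2} + z_β = 2.326 + 0.842 = 3.168.
n = (3.168 / 0.64)² = 4.950² = 24.50.
Round up.

n = 25 pairs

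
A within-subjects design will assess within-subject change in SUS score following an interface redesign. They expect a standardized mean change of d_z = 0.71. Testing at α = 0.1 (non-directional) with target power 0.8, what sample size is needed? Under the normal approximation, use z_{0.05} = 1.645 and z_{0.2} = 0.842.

For a paired (one-sample on differences) test: n = ((z_{α/2} + z_β) / d)².
z_{α/2} + z_β = 1.645 + 0.842 = 2.487.
n = (2.487 / 0.71)² = 3.503² = 12.27.
Round up.

n = 13 pairs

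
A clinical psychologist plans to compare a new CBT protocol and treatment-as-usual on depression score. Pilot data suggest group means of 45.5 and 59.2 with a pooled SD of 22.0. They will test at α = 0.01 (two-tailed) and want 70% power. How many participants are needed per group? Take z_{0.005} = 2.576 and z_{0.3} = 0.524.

Cohen's d = |M₁ − M₂| / SD_pooled = |45.5 − 59.2| / 22.0 = 13.7 / 22.0 = 0.623.
For two independent groups with equal n: n = 2·((z_{α/2} + z_β) / d)².
z_{α/2} + z_β = 2.576 + 0.524 = 3.100.
n = 2 × (3.100 / 0.623)² = 2 × 4.976² = 2 × 24.76 = 49.5.
Round up to the next whole participant.

n = 50 per group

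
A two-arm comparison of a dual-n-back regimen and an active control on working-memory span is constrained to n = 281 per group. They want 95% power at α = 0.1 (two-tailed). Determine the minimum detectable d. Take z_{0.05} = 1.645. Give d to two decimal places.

For two independent groups of n = 281 each: d_min = (z_{α/2} + z_β)·√(2/n).
z-sum = 1.645 + 1.645 = 3.290.
d_min = 3.290 × √(2/281) = 3.290 × 0.0844 = 0.278.

d_min ≈ 0.28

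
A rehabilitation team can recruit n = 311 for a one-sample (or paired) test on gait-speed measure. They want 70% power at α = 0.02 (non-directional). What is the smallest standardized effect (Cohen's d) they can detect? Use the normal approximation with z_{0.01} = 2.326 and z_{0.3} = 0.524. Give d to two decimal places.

d_min ≈ 0.16

For a single sample (or paired design) of n = 311: d_min = (z_{α/2} + z_β)/√n.
z-sum = 2.326 + 0.524 = 2.850.
d_min = 2.850 / √311 = 2.850 / 17.635 = 0.162.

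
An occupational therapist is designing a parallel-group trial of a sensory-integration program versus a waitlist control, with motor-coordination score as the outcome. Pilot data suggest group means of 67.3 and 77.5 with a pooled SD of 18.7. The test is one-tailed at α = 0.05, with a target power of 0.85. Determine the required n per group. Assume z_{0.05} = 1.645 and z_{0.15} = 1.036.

n = 49 per group

Cohen's d = |M₁ − M₂| / SD_pooled = |67.3 − 77.5| / 18.7 = 10.2 / 18.7 = 0.545.
For two independent groups with equal n: n = 2·((z_{α} + z_β) / d)².
z_{α} + z_β = 1.645 + 1.036 = 2.681.
n = 2 × (2.681 / 0.545)² = 2 × 4.919² = 2 × 24.20 = 48.4.
Round up to the next whole participant.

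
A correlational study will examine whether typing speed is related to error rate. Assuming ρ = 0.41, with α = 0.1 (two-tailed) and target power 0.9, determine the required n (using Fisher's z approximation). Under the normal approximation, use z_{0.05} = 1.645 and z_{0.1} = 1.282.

Fisher's z: C = ½·ln((1+r)/(1−r)) = ½·ln(2.3898) = 0.4356.
n = ((z_{α/2} + z_β)/C)² + 3.
(1.645 + 1.282) / 0.4356 = 2.927 / 0.4356 = 6.719.
n = 6.719² + 3 = 45.15 + 3 = 48.2.
Round up.

n = 49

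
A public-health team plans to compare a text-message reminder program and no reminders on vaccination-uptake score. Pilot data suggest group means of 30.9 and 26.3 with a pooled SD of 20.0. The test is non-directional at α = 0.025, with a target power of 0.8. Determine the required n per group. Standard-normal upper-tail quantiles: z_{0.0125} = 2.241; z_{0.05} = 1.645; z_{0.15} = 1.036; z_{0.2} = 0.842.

Cohen's d = |M₁ − M₂| / SD_pooled = |30.9 − 26.3| / 20.0 = 4.6 / 20.0 = 0.230.
For two independent groups with equal n: n = 2·((z_{α/2} + z_β) / d)².
z_{α/2} + z_β = 2.241 + 0.842 = 3.083.
n = 2 × (3.083 / 0.230)² = 2 × 13.404² = 2 × 179.68 = 359.4.
Round up to the next whole participant.

n = 360 per group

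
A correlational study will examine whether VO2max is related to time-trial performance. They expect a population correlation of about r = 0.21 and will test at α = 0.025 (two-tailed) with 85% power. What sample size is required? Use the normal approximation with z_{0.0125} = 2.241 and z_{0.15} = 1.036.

n = 240

Fisher's z: C = ½·ln((1+r)/(1−r)) = ½·ln(1.5316) = 0.2132.
n = ((z_{α/2} + z_β)/C)² + 3.
(2.241 + 1.036) / 0.2132 = 3.277 / 0.2132 = 15.371.
n = 15.371² + 3 = 236.25 + 3 = 239.3.
Round up.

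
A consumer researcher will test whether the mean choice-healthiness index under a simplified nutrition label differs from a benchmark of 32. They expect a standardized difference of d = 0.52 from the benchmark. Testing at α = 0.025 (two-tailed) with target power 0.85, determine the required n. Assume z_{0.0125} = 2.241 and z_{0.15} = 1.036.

For a one-sample test: n = ((z_{α/2} + z_β) / d)².
z_{α/2} + z_β = 2.241 + 1.036 = 3.277.
n = (3.277 / 0.52)² = 6.302² = 39.71.
Round up.

n = 40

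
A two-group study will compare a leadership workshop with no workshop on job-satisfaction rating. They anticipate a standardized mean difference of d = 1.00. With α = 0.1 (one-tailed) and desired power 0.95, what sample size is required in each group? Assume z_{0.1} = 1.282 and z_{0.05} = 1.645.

For two independent groups with equal n: n = 2·((z_{α} + z_β) / d)².
z_{α} + z_β = 1.282 + 1.645 = 2.927.
n = 2 × (2.927 / 1.00)² = 2 × 2.927² = 2 × 8.57 = 17.1.
Round up to the next whole participant.

n = 18 per group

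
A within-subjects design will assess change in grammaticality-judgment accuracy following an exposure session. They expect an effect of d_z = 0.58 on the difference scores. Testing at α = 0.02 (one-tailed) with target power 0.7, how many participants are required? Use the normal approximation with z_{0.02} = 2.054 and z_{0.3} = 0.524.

For a paired (one-sample on differences) test: n = ((z_{α} + z_β) / d)².
z_{α} + z_β = 2.054 + 0.524 = 2.578.
n = (2.578 / 0.58)² = 4.445² = 19.76.
Round up.

n = 20 pairs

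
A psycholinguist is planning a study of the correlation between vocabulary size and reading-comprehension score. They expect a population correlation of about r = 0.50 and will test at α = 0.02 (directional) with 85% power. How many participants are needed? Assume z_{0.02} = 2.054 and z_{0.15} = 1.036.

n = 35

Fisher's z: C = ½·ln((1+r)/(1−r)) = ½·ln(3.0000) = 0.5493.
n = ((z_{α} + z_β)/C)² + 3.
(2.054 + 1.036) / 0.5493 = 3.090 / 0.5493 = 5.625.
n = 5.625² + 3 = 31.64 + 3 = 34.6.
Round up.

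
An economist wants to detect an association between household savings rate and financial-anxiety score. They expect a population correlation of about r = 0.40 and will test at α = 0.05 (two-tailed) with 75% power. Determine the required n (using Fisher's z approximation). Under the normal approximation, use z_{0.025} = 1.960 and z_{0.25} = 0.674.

n = 42

Fisher's z: C = ½·ln((1+r)/(1−r)) = ½·ln(2.3333) = 0.4236.
n = ((z_{α/2} + z_β)/C)² + 3.
(1.960 + 0.674) / 0.4236 = 2.634 / 0.4236 = 6.218.
n = 6.218² + 3 = 38.67 + 3 = 41.7.
Round up.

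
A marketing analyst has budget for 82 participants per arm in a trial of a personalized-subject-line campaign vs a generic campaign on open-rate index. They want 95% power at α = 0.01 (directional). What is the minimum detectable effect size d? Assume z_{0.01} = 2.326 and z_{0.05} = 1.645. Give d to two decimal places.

For two independent groups of n = 82 each: d_min = (z_{α} + z_β)·√(2/n).
z-sum = 2.326 + 1.645 = 3.971.
d_min = 3.971 × √(2/82) = 3.971 × 0.1562 = 0.620.

d_min ≈ 0.62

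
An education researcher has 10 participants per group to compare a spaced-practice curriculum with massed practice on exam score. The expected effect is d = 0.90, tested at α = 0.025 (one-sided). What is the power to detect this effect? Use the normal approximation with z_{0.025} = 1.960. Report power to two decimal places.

power ≈ 0.52

For two equal groups, power = Φ(d·√(n/2) − z_{α}).
d·√(n/2) = 0.90 × √(10/2) = 0.90 × 2.236 = 2.012.
z_β = 2.012 − 1.960 = 0.052.
Power = Φ(0.052) = 0.521.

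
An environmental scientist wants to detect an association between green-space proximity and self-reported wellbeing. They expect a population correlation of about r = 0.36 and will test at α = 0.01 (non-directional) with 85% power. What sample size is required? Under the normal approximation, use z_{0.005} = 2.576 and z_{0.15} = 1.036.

Fisher's z: C = ½·ln((1+r)/(1−r)) = ½·ln(2.1250) = 0.3769.
n = ((z_{α/2} + z_β)/C)² + 3.
(2.576 + 1.036) / 0.3769 = 3.612 / 0.3769 = 9.583.
n = 9.583² + 3 = 91.84 + 3 = 94.8.
Round up.

n = 95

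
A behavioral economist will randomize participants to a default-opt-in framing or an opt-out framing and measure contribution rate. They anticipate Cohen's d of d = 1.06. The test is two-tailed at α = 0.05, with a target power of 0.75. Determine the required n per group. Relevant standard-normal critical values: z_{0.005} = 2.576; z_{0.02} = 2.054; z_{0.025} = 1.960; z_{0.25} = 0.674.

n = 13 per group

For two independent groups with equal n: n = 2·((z_{α/2} + z_β) / d)².
z_{α/2} + z_β = 1.960 + 0.674 = 2.634.
n = 2 × (2.634 / 1.06)² = 2 × 2.485² = 2 × 6.17 = 12.3.
Round up to the next whole participant.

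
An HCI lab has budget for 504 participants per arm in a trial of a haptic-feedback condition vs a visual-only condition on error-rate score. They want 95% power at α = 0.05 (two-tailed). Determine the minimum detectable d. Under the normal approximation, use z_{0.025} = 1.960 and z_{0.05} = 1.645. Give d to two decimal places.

For two independent groups of n = 504 each: d_min = (z_{α/2} + z_β)·√(2/n).
z-sum = 1.960 + 1.645 = 3.605.
d_min = 3.605 × √(2/504) = 3.605 × 0.0630 = 0.227.

d_min ≈ 0.23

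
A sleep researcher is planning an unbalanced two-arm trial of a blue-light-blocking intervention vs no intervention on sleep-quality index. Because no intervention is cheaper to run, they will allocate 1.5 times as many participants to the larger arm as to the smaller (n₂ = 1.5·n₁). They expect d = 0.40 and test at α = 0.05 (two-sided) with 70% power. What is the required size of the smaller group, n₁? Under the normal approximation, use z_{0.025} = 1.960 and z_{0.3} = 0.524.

n₁ = 65

With allocation ratio k = n₂/n₁ = 1.5, Var(x̄₁−x̄₂) = σ²(1/n₁ + 1/(k·n₁)) = σ²·(k+1)/(k·n₁).
So n₁ = (1 + 1/k)·((z_{α/2} + z_β)/d)² = 1.667 × (2.484/0.40)².
n₁ = 1.667 × 38.56 = 64.3.
Round up: n₁ = 65, giving n₂ = ⌈1.5 × 65⌉ = ⌈97.5⌉ = 98.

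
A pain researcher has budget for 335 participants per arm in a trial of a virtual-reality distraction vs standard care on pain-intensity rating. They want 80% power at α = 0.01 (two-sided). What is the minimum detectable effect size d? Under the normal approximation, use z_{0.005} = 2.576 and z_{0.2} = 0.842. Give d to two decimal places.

For two independent groups of n = 335 each: d_min = (z_{α/2} + z_β)·√(2/n).
z-sum = 2.576 + 0.842 = 3.418.
d_min = 3.418 × √(2/335) = 3.418 × 0.0773 = 0.264.

d_min ≈ 0.26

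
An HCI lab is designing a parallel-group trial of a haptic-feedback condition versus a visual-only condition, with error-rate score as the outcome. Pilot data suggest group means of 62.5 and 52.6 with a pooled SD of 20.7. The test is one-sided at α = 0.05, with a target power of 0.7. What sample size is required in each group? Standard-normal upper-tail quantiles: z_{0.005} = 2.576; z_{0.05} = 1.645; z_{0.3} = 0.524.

n = 42 per group

Cohen's d = |M₁ − M₂| / SD_pooled = |62.5 − 52.6| / 20.7 = 9.9 / 20.7 = 0.478.
For two independent groups with equal n: n = 2·((z_{α} + z_β) / d)².
z_{α} + z_β = 1.645 + 0.524 = 2.169.
n = 2 × (2.169 / 0.478)² = 2 × 4.538² = 2 × 20.59 = 41.2.
Round up to the next whole participant.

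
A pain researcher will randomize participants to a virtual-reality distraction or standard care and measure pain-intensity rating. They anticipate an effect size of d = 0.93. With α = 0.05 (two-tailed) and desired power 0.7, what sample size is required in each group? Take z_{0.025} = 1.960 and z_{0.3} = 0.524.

For two independent groups with equal n: n = 2·((z_{α/2} + z_β) / d)².
z_{α/2} + z_β = 1.960 + 0.524 = 2.484.
n = 2 × (2.484 / 0.93)² = 2 × 2.671² = 2 × 7.13 = 14.3.
Round up to the next whole participant.

n = 15 per group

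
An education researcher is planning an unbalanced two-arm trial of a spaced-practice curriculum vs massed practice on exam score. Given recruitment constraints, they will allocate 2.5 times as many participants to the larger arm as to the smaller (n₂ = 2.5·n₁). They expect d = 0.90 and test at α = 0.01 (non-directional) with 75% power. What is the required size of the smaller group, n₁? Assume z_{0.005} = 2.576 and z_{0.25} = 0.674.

n₁ = 19

With allocation ratio k = n₂/n₁ = 2.5, Var(x̄₁−x̄₂) = σ²(1/n₁ + 1/(k·n₁)) = σ²·(k+1)/(k·n₁).
So n₁ = (1 + 1/k)·((z_{α/2} + z_β)/d)² = 1.400 × (3.250/0.90)².
n₁ = 1.400 × 13.04 = 18.3.
Round up: n₁ = 19, giving n₂ = ⌈2.5 × 19⌉ = ⌈47.5⌉ = 48.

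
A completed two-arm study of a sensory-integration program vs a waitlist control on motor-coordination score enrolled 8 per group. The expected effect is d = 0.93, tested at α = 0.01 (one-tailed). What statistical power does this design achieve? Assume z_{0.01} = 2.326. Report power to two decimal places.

power ≈ 0.32

For two equal groups, power = Φ(d·√(n/2) − z_{α}).
d·√(n/2) = 0.93 × √(8/2) = 0.93 × 2.000 = 1.860.
z_β = 1.860 − 2.326 = -0.466.
Power = Φ(-0.466) = 0.321.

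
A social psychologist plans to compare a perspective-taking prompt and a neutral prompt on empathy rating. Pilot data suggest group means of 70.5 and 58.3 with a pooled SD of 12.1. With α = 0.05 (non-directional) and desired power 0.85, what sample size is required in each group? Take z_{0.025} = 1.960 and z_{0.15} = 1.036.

n = 18 per group

Cohen's d = |M₁ − M₂| / SD_pooled = |70.5 − 58.3| / 12.1 = 12.2 / 12.1 = 1.008.
For two independent groups with equal n: n = 2·((z_{α/2} + z_β) / d)².
z_{α/2} + z_β = 1.960 + 1.036 = 2.996.
n = 2 × (2.996 / 1.008)² = 2 × 2.972² = 2 × 8.83 = 17.7.
Round up to the next whole participant.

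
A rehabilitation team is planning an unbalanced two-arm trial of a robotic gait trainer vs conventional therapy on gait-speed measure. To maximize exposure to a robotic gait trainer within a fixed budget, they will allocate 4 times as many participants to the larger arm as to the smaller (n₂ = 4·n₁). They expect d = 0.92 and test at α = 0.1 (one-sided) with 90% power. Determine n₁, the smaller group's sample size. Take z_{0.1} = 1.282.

With allocation ratio k = n₂/n₁ = 4, Var(x̄₁−x̄₂) = σ²(1/n₁ + 1/(k·n₁)) = σ²·(k+1)/(k·n₁).
So n₁ = (1 + 1/k)·((z_{α} + z_β)/d)² = 1.250 × (2.564/0.92)².
n₁ = 1.250 × 7.77 = 9.7.
Round up: n₁ = 10, giving n₂ = 4 × 10 = 40.

n₁ = 10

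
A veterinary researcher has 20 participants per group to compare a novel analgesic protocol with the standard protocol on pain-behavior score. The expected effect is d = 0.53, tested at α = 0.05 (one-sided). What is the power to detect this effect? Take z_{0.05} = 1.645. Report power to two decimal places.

For two equal groups, power = Φ(d·√(n/2) − z_{α}).
d·√(n/2) = 0.53 × √(20/2) = 0.53 × 3.162 = 1.676.
z_β = 1.676 − 1.645 = 0.031.
Power = Φ(0.031) = 0.512.

power ≈ 0.51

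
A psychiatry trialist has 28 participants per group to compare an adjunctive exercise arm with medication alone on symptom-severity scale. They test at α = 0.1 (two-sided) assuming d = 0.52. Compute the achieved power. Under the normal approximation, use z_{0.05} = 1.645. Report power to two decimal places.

For two equal groups, power = Φ(d·√(n/2) − z_{α/2}).
d·√(n/2) = 0.52 × √(28/2) = 0.52 × 3.742 = 1.946.
z_β = 1.946 − 1.645 = 0.301.
Power = Φ(0.301) = 0.618.

power ≈ 0.62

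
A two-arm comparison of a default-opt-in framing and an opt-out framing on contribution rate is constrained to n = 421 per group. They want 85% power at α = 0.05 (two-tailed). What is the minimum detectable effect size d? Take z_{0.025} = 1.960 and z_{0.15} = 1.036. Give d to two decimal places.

d_min ≈ 0.21

For two independent groups of n = 421 each: d_min = (z_{α/2} + z_β)·√(2/n).
z-sum = 1.960 + 1.036 = 2.996.
d_min = 2.996 × √(2/421) = 2.996 × 0.0689 = 0.206.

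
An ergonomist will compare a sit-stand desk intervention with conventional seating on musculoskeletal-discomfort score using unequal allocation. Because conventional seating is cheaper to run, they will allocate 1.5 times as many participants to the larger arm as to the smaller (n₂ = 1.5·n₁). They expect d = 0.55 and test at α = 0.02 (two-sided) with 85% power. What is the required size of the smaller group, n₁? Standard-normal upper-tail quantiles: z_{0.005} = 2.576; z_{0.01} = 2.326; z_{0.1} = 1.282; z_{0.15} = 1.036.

With allocation ratio k = n₂/n₁ = 1.5, Var(x̄₁−x̄₂) = σ²(1/n₁ + 1/(k·n₁)) = σ²·(k+1)/(k·n₁).
So n₁ = (1 + 1/k)·((z_{α/2} + z_β)/d)² = 1.667 × (3.362/0.55)².
n₁ = 1.667 × 37.37 = 62.3.
Round up: n₁ = 63, giving n₂ = ⌈1.5 × 63⌉ = ⌈94.5⌉ = 95.

n₁ = 63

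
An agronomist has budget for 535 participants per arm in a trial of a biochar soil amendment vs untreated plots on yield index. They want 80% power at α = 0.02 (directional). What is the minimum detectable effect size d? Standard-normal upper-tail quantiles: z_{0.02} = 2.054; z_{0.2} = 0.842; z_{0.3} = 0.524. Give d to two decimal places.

d_min ≈ 0.18

For two independent groups of n = 535 each: d_min = (z_{α} + z_β)·√(2/n).
z-sum = 2.054 + 0.842 = 2.896.
d_min = 2.896 × √(2/535) = 2.896 × 0.0611 = 0.177.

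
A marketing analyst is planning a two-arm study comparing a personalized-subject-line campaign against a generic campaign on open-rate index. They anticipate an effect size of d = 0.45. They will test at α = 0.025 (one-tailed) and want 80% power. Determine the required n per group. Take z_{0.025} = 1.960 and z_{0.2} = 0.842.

For two independent groups with equal n: n = 2·((z_{α} + z_β) / d)².
z_{α} + z_β = 1.960 + 0.842 = 2.802.
n = 2 × (2.802 / 0.45)² = 2 × 6.227² = 2 × 38.77 = 77.5.
Round up to the next whole participant.

n = 78 per group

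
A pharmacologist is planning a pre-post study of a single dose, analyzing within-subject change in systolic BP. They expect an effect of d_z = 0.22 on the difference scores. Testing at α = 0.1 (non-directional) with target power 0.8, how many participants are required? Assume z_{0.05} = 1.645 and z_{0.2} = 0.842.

n = 128 pairs

For a paired (one-sample on differences) test: n = ((z_{α/2} + z_β) / d)².
z_{α/2} + z_β = 1.645 + 0.842 = 2.487.
n = (2.487 / 0.22)² = 11.305² = 127.79.
Round up.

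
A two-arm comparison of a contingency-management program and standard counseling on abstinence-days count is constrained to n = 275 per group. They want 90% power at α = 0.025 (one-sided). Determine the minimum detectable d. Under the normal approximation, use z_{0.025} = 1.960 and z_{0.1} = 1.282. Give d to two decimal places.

For two independent groups of n = 275 each: d_min = (z_{α} + z_β)·√(2/n).
z-sum = 1.960 + 1.282 = 3.242.
d_min = 3.242 × √(2/275) = 3.242 × 0.0853 = 0.276.

d_min ≈ 0.28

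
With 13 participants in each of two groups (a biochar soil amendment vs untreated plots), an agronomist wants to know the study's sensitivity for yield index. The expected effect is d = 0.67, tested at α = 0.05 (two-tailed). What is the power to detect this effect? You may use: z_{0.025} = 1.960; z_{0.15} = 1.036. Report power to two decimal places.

For two equal groups, power = Φ(d·√(n/2) − z_{α/2}).
d·√(n/2) = 0.67 × √(13/2) = 0.67 × 2.550 = 1.708.
z_β = 1.708 − 1.960 = -0.252.
Power = Φ(-0.252) = 0.401.

power ≈ 0.40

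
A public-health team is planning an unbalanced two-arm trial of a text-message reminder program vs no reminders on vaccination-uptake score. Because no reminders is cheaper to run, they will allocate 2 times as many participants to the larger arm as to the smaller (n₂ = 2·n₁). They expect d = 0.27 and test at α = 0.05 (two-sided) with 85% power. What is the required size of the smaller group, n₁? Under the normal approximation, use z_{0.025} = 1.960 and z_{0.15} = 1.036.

n₁ = 185

With allocation ratio k = n₂/n₁ = 2, Var(x̄₁−x̄₂) = σ²(1/n₁ + 1/(k·n₁)) = σ²·(k+1)/(k·n₁).
So n₁ = (1 + 1/k)·((z_{α/2} + z_β)/d)² = 1.500 × (2.996/0.27)².
n₁ = 1.500 × 123.13 = 184.7.
Round up: n₁ = 185, giving n₂ = 2 × 185 = 370.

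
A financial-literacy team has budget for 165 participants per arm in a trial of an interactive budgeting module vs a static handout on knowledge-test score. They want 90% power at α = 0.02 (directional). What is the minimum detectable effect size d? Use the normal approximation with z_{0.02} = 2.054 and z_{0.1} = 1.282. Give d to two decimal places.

d_min ≈ 0.37

For two independent groups of n = 165 each: d_min = (z_{α} + z_β)·√(2/n).
z-sum = 2.054 + 1.282 = 3.336.
d_min = 3.336 × √(2/165) = 3.336 × 0.1101 = 0.367.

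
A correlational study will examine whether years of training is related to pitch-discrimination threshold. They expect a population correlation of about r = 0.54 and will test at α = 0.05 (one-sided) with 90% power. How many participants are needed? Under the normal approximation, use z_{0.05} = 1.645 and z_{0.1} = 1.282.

n = 27

Fisher's z: C = ½·ln((1+r)/(1−r)) = ½·ln(3.3478) = 0.6042.
n = ((z_{α} + z_β)/C)² + 3.
(1.645 + 1.282) / 0.6042 = 2.927 / 0.6042 = 4.844.
n = 4.844² + 3 = 23.47 + 3 = 26.5.
Round up.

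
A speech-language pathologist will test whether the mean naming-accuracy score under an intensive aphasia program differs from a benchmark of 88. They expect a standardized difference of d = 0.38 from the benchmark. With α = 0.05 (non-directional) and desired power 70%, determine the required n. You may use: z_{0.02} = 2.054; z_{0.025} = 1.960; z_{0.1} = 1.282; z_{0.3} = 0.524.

For a one-sample test: n = ((z_{α/2} + z_β) / d)².
z_{α/2} + z_β = 1.960 + 0.524 = 2.484.
n = (2.484 / 0.38)² = 6.537² = 42.73.
Round up.

n = 43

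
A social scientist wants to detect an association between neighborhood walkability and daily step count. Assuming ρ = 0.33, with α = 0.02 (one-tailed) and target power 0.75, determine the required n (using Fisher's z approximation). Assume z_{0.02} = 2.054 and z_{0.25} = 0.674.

Fisher's z: C = ½·ln((1+r)/(1−r)) = ½·ln(1.9851) = 0.3428.
n = ((z_{α} + z_β)/C)² + 3.
(2.054 + 0.674) / 0.3428 = 2.728 / 0.3428 = 7.958.
n = 7.958² + 3 = 63.33 + 3 = 66.3.
Round up.

n = 67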